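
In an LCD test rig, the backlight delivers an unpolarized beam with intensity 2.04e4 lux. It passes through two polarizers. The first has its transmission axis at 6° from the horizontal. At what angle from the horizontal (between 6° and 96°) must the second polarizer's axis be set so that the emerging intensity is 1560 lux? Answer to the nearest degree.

θ ≈ 73°

Unpolarized light through the first polarizer → I₁ = ½ I₀, now polarized at 6°.
Target fraction: 1560 / 2.04e4 lux = 0.07647 of I₀.
Need I₂/I₀ = 0.07647, so cos²(θ − 6°) = 0.07647 / 0.5 = 0.1529.
θ − 6° = arccos(√0.1529) = 67.0°, giving θ ≈ 6 + 67.0 = 73.0°.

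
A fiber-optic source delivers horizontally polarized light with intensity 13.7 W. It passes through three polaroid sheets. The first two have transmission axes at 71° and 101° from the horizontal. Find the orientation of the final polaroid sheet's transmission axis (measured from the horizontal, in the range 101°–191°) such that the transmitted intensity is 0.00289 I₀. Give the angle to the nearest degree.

I₁ = I₀ cos²(71° − 0°) = I₀ cos²(71°) = 0.106 I₀.
I₂ = I₁ cos²(101° − 71°) = 0.106 I₀ · cos²(30°) = 0.0795 I₀.
Need I₃/I₀ = 0.00289, so cos²(θ − 101°) = 0.00289 / 0.0795 = 0.03635.
θ − 101° = arccos(√0.03635) = 79.0°, giving θ ≈ 101 + 79.0 = 180.0°.

θ ≈ 180°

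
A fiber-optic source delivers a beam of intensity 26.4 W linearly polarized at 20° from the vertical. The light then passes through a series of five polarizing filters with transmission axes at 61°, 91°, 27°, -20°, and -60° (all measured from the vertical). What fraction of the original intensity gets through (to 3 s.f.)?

I₁ = 26.4 W · cos²(41°) = 15.04 W.
I₂ = I₁ · cos²(30°) = 15.04 · 0.75 = 11.28 W.
I₃ = I₂ · cos²(64°) = 11.28 · 0.1922 = 2.167 W.
I₄ = I₃ · cos²(47°) = 2.167 · 0.4651 = 1.008 W.
I₅ = I₄ · cos²(40°) = 1.008 · 0.5868 = 0.5915 W.
Transmitted fraction = 0.02241.

I/I₀ ≈ 0.0224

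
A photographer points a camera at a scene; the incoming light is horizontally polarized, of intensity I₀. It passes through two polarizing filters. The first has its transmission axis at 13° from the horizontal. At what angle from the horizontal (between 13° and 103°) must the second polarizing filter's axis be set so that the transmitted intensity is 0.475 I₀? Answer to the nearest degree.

θ ≈ 58°

I₁ = I₀ cos²(13° − 0°) = I₀ cos²(13°) = 0.9494 I₀.
Need I₂/I₀ = 0.475, so cos²(θ − 13°) = 0.475 / 0.9494 = 0.5003.
θ − 13° = arccos(√0.5003) = 45.0°, giving θ ≈ 13 + 45.0 = 58.0°.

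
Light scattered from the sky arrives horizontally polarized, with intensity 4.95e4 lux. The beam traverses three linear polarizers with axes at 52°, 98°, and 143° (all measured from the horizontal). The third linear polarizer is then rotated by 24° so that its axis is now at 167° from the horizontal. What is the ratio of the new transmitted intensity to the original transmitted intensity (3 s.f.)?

I_new/I_old ≈ 0.257

Before rotation:
By Malus's law, I₁ = I₀ cos²(52° − 0°) = I₀ cos²(52°) = 0.379 I₀.
I₂ = I₁ cos²(98° − 52°) = 0.379 I₀ · cos²(46°) = 0.1829 I₀.
I₃ = I₂ cos²(143° − 98°) = 0.1829 I₀ · cos²(45°) = 0.09145 I₀.
After rotation:
I₁ = I₀ cos²(52° − 0°) = I₀ cos²(52°) = 0.379 I₀.
I₂ = I₁ cos²(98° − 52°) = 0.379 I₀ · cos²(46°) = 0.1829 I₀.
I₃ = I₂ cos²(167° − 98°) = 0.1829 I₀ · cos²(69°) = 0.02349 I₀.
Ratio = 0.02349 / 0.09145 = 0.2569.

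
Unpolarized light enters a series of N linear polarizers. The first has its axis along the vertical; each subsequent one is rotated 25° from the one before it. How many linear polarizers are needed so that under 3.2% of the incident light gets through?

First polarizer halves the unpolarized light: factor 1/2.
Each further stage multiplies by cos²(25°) = 0.8214.
After N polarizers: T = 0.5·0.8214^(N−1). Require T < 0.032 ⇒ N−1 > ln(0.032/0.5)/ln(0.8214) = 13.97, so N−1 ≥ 14 and N = 15.
Check: N=15 gives T = 0.03182 < 0.032; N=14 gives T = 0.03874.

N = 15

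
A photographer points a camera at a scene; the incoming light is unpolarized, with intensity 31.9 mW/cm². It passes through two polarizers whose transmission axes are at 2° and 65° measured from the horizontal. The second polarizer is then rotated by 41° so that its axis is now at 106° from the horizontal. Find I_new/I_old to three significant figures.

Before rotation:
Unpolarized light through the first polarizer → I₁ = ½ I₀, now polarized at 2°.
I₂ = I₁ cos²(65° − 2°) = 0.5 I₀ · cos²(63°) = 0.1031 I₀.
After rotation:
Unpolarized light through the first polarizer → I₁ = ½ I₀, now polarized at 2°.
Angle between axes 1 and 2: 76°. I₂ = 0.5 I₀ · cos²(76°) = 0.02926 I₀.
Ratio = 0.02926 / 0.1031 = 0.284.

I_new/I_old ≈ 0.284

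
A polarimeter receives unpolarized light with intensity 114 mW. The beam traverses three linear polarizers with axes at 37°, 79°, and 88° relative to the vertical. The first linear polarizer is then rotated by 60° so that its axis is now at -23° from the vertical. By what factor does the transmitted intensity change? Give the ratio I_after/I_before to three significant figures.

Before rotation:
Unpolarized light through the first polarizer → I₁ = ½ I₀, now polarized at 37°.
I₂ = I₁ cos²(79° − 37°) = 0.5 I₀ · cos²(42°) = 0.2761 I₀.
I₃ = I₂ cos²(88° − 79°) = 0.2761 I₀ · cos²(9°) = 0.2694 I₀.
After rotation:
Unpolarized light through the first polarizer → I₁ = ½ I₀, now polarized at -23°.
Angle between axes 1 and 2: 78°. I₂ = 0.5 I₀ · cos²(78°) = 0.02161 I₀.
I₃ = I₂ cos²(88° − 79°) = 0.02161 I₀ · cos²(9°) = 0.02108 I₀.
Ratio = 0.02108 / 0.2694 = 0.07827.

I_new/I_old ≈ 0.0783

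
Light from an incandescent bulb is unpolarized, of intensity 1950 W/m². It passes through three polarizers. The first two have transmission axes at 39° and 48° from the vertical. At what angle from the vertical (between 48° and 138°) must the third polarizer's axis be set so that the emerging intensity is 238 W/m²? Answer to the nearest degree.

θ ≈ 108°

Unpolarized light through the first polarizer → I₁ = ½ I₀, now polarized at 39°.
I₂ = I₁ cos²(48° − 39°) = 0.5 I₀ · cos²(9°) = 0.4878 I₀.
Target fraction: 238 / 1950 W/m² = 0.1221 of I₀.
Need I₃/I₀ = 0.1221, so cos²(θ − 48°) = 0.1221 / 0.4878 = 0.2502.
θ − 48° = arccos(√0.2502) = 60.0°, giving θ ≈ 48 + 60.0 = 108.0°.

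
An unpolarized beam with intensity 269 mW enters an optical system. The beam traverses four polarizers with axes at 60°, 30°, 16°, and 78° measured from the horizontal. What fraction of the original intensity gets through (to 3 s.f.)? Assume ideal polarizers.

I/I₀ ≈ 0.0778

Unpolarized light through the first polarizer → I₁ = 269 mW/2 = 134.5 mW, polarized at 60°.
I₂ = I₁ · cos²(30°) = 134.5 · 0.75 = 100.9 mW.
I₃ = I₂ · cos²(14°) = 100.9 · 0.9415 = 94.97 mW.
I₄ = I₃ · cos²(62°) = 94.97 · 0.2204 = 20.93 mW.
Transmitted fraction = 0.07781.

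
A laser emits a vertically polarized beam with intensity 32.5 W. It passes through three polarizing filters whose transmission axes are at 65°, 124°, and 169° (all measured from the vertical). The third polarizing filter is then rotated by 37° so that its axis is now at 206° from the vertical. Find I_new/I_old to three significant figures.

Before rotation:
By Malus's law, I₁ = I₀ cos²(65° − 0°) = I₀ cos²(65°) = 0.1786 I₀.
I₂ = I₁ cos²(124° − 65°) = 0.1786 I₀ · cos²(59°) = 0.04738 I₀.
I₃ = I₂ cos²(169° − 124°) = 0.04738 I₀ · cos²(45°) = 0.02369 I₀.
After rotation:
I₁ = I₀ cos²(65° − 0°) = I₀ cos²(65°) = 0.1786 I₀.
I₂ = I₁ cos²(124° − 65°) = 0.1786 I₀ · cos²(59°) = 0.04738 I₀.
I₃ = I₂ cos²(206° − 124°) = 0.04738 I₀ · cos²(82°) = 0.0009177 I₀.
Ratio = 0.0009177 / 0.02369 = 0.03874.

I_new/I_old ≈ 0.0387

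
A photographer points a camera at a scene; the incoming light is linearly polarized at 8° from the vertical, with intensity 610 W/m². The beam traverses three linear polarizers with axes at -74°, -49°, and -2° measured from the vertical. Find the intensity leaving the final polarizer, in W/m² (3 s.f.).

I ≈ 4.51 W/m²

I₁ = 610 W/m² · cos²(82°) = 11.82 W/m².
I₂ = I₁ · cos²(25°) = 11.82 · 0.8214 = 9.705 W/m².
I₃ = I₂ · cos²(47°) = 9.705 · 0.4651 = 4.514 W/m².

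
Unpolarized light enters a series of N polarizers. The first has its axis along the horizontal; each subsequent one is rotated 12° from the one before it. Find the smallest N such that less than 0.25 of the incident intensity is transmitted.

N = 17

First polarizer halves the unpolarized light: factor 1/2.
Each further stage multiplies by cos²(12°) = 0.9568.
After N polarizers: T = 0.5·0.9568^(N−1). Require T < 0.25 ⇒ N−1 > ln(0.25/0.5)/ln(0.9568) = 15.69, so N−1 ≥ 16 and N = 17.
Check: N=17 gives T = 0.2466 < 0.25; N=16 gives T = 0.2577.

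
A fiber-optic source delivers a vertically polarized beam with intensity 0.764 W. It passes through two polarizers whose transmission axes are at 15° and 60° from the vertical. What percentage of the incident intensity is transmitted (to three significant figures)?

≈ 46.7%

I₁ = 0.764 W · cos²(15°) = 0.7128 W.
I₂ = I₁ · cos²(45°) = 0.7128 · 0.5 = 0.3564 W.
That is 46.65% of the incident intensity.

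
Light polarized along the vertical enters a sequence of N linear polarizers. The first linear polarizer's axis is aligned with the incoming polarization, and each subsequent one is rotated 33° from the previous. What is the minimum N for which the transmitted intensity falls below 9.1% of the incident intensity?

N = 8

First polarizer is aligned with the polarization: full transmission.
Each further stage multiplies by cos²(33°) = 0.7034.
After N polarizers: T = 0.7034^(N−1). Require T < 0.091 ⇒ N−1 > ln(0.091)/ln(0.7034) = 6.81, so N−1 ≥ 7 and N = 8.
Check: N=8 gives T = 0.08517 < 0.091; N=7 gives T = 0.1211.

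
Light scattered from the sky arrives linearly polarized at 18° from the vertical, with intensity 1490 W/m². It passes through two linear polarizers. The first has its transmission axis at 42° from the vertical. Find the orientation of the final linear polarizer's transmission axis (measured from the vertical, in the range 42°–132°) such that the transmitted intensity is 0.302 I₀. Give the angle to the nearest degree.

θ ≈ 95°

By Malus's law, I₁ = I₀ cos²(42° − 18°) = I₀ cos²(24°) = 0.8346 I₀.
Need I₂/I₀ = 0.302, so cos²(θ − 42°) = 0.302 / 0.8346 = 0.3619.
θ − 42° = arccos(√0.3619) = 53.0°, giving θ ≈ 42 + 53.0 = 95.0°.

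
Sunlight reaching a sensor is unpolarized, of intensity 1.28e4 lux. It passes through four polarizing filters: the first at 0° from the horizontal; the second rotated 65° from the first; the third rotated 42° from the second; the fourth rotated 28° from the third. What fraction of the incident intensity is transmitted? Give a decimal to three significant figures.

I/I₀ ≈ 0.0384

Unpolarized light through the first polarizer → I₁ = 1.28e4 lux/2 = 6400 lux, polarized at 0°.
I₂ = I₁ · cos²(65°) = 6400 · 0.1786 = 1143 lux.
I₃ = I₂ · cos²(42°) = 1143 · 0.5523 = 631.3 lux.
I₄ = I₃ · cos²(28°) = 631.3 · 0.7796 = 492.1 lux.
Transmitted fraction = 0.03845.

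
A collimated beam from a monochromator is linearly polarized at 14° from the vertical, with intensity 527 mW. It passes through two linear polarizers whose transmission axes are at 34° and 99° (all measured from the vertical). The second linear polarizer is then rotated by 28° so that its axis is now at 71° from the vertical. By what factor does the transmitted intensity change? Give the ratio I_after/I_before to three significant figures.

Before rotation:
By Malus's law, I₁ = I₀ cos²(34° − 14°) = I₀ cos²(20°) = 0.883 I₀.
I₂ = I₁ cos²(99° − 34°) = 0.883 I₀ · cos²(65°) = 0.1577 I₀.
After rotation:
I₁ = I₀ cos²(34° − 14°) = I₀ cos²(20°) = 0.883 I₀.
I₂ = I₁ cos²(71° − 34°) = 0.883 I₀ · cos²(37°) = 0.5632 I₀.
Ratio = 0.5632 / 0.1577 = 3.571.

I_new/I_old ≈ 3.57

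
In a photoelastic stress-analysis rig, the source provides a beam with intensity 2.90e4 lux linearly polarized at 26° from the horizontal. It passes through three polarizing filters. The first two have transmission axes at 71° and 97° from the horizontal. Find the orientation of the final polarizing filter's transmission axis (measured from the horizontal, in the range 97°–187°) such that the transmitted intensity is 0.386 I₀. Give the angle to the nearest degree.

θ ≈ 109°

I₁ = I₀ cos²(71° − 26°) = I₀ cos²(45°) = 0.5 I₀.
I₂ = I₁ cos²(97° − 71°) = 0.5 I₀ · cos²(26°) = 0.4039 I₀.
Need I₃/I₀ = 0.386, so cos²(θ − 97°) = 0.386 / 0.4039 = 0.9556.
θ − 97° = arccos(√0.9556) = 12.2°, giving θ ≈ 97 + 12.2 = 109.2°.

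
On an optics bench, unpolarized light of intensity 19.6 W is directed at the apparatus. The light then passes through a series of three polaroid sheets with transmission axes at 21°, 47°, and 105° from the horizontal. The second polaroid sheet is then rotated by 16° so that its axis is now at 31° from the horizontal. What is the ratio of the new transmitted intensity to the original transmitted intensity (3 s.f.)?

Before rotation:
Unpolarized light through the first polarizer → I₁ = ½ I₀, now polarized at 21°.
I₂ = I₁ cos²(47° − 21°) = 0.5 I₀ · cos²(26°) = 0.4039 I₀.
I₃ = I₂ cos²(105° − 47°) = 0.4039 I₀ · cos²(58°) = 0.1134 I₀.
After rotation:
Unpolarized light through the first polarizer → I₁ = ½ I₀, now polarized at 21°.
I₂ = I₁ cos²(31° − 21°) = 0.5 I₀ · cos²(10°) = 0.4849 I₀.
I₃ = I₂ cos²(105° − 31°) = 0.4849 I₀ · cos²(74°) = 0.03684 I₀.
Ratio = 0.03684 / 0.1134 = 0.3248.

I_new/I_old ≈ 0.325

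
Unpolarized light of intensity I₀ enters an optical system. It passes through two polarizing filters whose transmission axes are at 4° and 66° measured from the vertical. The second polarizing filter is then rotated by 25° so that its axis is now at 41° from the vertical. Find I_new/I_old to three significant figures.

I_new/I_old ≈ 2.89

Before rotation:
Unpolarized light through the first polarizer → I₁ = ½ I₀, now polarized at 4°.
I₂ = I₁ cos²(66° − 4°) = 0.5 I₀ · cos²(62°) = 0.1102 I₀.
After rotation:
Unpolarized light through the first polarizer → I₁ = ½ I₀, now polarized at 4°.
I₂ = I₁ cos²(41° − 4°) = 0.5 I₀ · cos²(37°) = 0.3189 I₀.
Ratio = 0.3189 / 0.1102 = 2.894.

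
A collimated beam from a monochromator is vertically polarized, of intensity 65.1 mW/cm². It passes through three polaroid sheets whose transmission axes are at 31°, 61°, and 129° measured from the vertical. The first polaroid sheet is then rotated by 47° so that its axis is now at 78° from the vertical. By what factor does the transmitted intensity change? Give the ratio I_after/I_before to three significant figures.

Before rotation:
By Malus's law, I₁ = I₀ cos²(31° − 0°) = I₀ cos²(31°) = 0.7347 I₀.
I₂ = I₁ cos²(61° − 31°) = 0.7347 I₀ · cos²(30°) = 0.5511 I₀.
I₃ = I₂ cos²(129° − 61°) = 0.5511 I₀ · cos²(68°) = 0.07733 I₀.
After rotation:
I₁ = I₀ cos²(78° − 0°) = I₀ cos²(78°) = 0.04323 I₀.
I₂ = I₁ cos²(61° − 78°) = 0.04323 I₀ · cos²(17°) = 0.03953 I₀.
I₃ = I₂ cos²(129° − 61°) = 0.03953 I₀ · cos²(68°) = 0.005548 I₀.
Ratio = 0.005548 / 0.07733 = 0.07174.

I_new/I_old ≈ 0.0717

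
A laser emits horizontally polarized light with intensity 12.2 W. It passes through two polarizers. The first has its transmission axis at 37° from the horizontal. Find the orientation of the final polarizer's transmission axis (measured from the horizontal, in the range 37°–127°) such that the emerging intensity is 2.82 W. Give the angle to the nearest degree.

θ ≈ 90°

By Malus's law, I₁ = I₀ cos²(37° − 0°) = I₀ cos²(37°) = 0.6378 I₀.
Target fraction: 2.82 / 12.2 W = 0.2311 of I₀.
Need I₂/I₀ = 0.2311, so cos²(θ − 37°) = 0.2311 / 0.6378 = 0.3624.
θ − 37° = arccos(√0.3624) = 53.0°, giving θ ≈ 37 + 53.0 = 90.0°.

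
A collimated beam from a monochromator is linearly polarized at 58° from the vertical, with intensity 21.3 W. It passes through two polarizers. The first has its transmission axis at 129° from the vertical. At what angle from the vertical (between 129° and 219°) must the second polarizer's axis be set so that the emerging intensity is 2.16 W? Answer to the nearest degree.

θ ≈ 141°

I₁ = I₀ cos²(129° − 58°) = I₀ cos²(71°) = 0.106 I₀.
Target fraction: 2.16 / 21.3 W = 0.1014 of I₀.
Need I₂/I₀ = 0.1014, so cos²(θ − 129°) = 0.1014 / 0.106 = 0.9567.
θ − 129° = arccos(√0.9567) = 12.0°, giving θ ≈ 129 + 12.0 = 141.0°.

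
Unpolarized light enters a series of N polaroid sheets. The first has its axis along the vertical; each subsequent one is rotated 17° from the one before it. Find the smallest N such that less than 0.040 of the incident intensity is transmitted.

N = 30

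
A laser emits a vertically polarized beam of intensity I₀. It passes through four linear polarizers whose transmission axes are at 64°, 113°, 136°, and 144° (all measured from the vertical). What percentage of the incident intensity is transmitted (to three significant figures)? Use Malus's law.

By Malus's law, I₁ = I₀ cos²(64° − 0°) = I₀ cos²(64°) = 0.1922 I₀.
I₂ = I₁ cos²(113° − 64°) = 0.1922 I₀ · cos²(49°) = 0.08271 I₀.
I₃ = I₂ cos²(136° − 113°) = 0.08271 I₀ · cos²(23°) = 0.07008 I₀.
I₄ = I₃ cos²(144° − 136°) = 0.07008 I₀ · cos²(8°) = 0.06873 I₀.
That is 6.873% of the incident intensity.

≈ 6.87%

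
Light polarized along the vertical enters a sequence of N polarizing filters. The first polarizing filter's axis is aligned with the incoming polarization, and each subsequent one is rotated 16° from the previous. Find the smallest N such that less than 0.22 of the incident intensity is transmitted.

First polarizer is aligned with the polarization: full transmission.
Each further stage multiplies by cos²(16°) = 0.924.
After N polarizers: T = 0.924^(N−1). Require T < 0.22 ⇒ N−1 > ln(0.22)/ln(0.924) = 19.16, so N−1 ≥ 20 and N = 21.
Check: N=21 gives T = 0.2059 < 0.22; N=20 gives T = 0.2228.

N = 21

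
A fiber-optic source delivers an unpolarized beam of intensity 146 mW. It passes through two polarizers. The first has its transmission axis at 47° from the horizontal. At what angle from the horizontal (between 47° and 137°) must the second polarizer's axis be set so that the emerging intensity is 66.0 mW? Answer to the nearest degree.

Unpolarized light through the first polarizer → I₁ = ½ I₀, now polarized at 47°.
Target fraction: 66.0 / 146 mW = 0.4521 of I₀.
Need I₂/I₀ = 0.4521, so cos²(θ − 47°) = 0.4521 / 0.5 = 0.9041.
θ − 47° = arccos(√0.9041) = 18.0°, giving θ ≈ 47 + 18.0 = 65.0°.

θ ≈ 65°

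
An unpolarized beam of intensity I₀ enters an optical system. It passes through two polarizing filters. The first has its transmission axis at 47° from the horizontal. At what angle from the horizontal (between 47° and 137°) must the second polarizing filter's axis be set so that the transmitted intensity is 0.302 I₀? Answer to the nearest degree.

θ ≈ 86°

Unpolarized light through the first polarizer → I₁ = ½ I₀, now polarized at 47°.
Need I₂/I₀ = 0.302, so cos²(θ − 47°) = 0.302 / 0.5 = 0.604.
θ − 47° = arccos(√0.604) = 39.0°, giving θ ≈ 47 + 39.0 = 86.0°.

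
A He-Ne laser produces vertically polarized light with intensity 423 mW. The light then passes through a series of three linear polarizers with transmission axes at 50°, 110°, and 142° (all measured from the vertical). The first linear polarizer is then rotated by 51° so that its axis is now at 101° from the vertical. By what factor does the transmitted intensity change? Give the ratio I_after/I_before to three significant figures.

I_new/I_old ≈ 0.344

Before rotation:
I₁ = I₀ cos²(50° − 0°) = I₀ cos²(50°) = 0.4132 I₀.
I₂ = I₁ cos²(110° − 50°) = 0.4132 I₀ · cos²(60°) = 0.1033 I₀.
I₃ = I₂ cos²(142° − 110°) = 0.1033 I₀ · cos²(32°) = 0.07429 I₀.
After rotation:
I₁ = I₀ cos²(101° − 0°) = I₀ cos²(79°) = 0.03641 I₀.
I₂ = I₁ cos²(110° − 101°) = 0.03641 I₀ · cos²(9°) = 0.03552 I₀.
I₃ = I₂ cos²(142° − 110°) = 0.03552 I₀ · cos²(32°) = 0.02554 I₀.
Ratio = 0.02554 / 0.07429 = 0.3438.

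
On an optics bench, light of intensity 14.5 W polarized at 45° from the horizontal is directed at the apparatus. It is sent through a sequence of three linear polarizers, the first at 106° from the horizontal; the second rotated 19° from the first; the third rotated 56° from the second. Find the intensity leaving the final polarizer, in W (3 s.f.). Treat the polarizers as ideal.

I ≈ 0.953 W

By Malus's law, I₁ = 14.5 W · cos²(61°) = 3.408 W.
I₂ = I₁ · cos²(19°) = 3.408 · 0.894 = 3.047 W.
I₃ = I₂ · cos²(56°) = 3.047 · 0.3127 = 0.9527 W.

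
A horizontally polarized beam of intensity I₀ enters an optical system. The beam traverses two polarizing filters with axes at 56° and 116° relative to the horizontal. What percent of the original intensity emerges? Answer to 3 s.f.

≈ 7.82%

I₁ = I₀ cos²(56° − 0°) = I₀ cos²(56°) = 0.3127 I₀.
I₂ = I₁ cos²(116° − 56°) = 0.3127 I₀ · cos²(60°) = 0.07817 I₀.
That is 7.817% of the incident intensity.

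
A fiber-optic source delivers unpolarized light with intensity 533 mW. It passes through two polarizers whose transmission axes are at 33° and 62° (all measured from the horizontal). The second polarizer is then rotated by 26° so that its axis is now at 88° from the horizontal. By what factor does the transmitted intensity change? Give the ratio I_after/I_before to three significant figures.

Before rotation:
Unpolarized light through the first polarizer → I₁ = ½ I₀, now polarized at 33°.
I₂ = I₁ cos²(62° − 33°) = 0.5 I₀ · cos²(29°) = 0.3825 I₀.
After rotation:
Unpolarized light through the first polarizer → I₁ = ½ I₀, now polarized at 33°.
I₂ = I₁ cos²(88° − 33°) = 0.5 I₀ · cos²(55°) = 0.1645 I₀.
Ratio = 0.1645 / 0.3825 = 0.4301.

I_new/I_old ≈ 0.430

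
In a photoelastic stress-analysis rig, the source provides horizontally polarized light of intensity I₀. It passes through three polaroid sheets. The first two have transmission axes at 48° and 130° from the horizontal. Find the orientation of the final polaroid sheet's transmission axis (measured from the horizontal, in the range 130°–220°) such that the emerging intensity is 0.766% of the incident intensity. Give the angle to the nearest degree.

θ ≈ 150°

I₁ = I₀ cos²(48° − 0°) = I₀ cos²(48°) = 0.4477 I₀.
I₂ = I₁ cos²(130° − 48°) = 0.4477 I₀ · cos²(82°) = 0.008672 I₀.
Need I₃/I₀ = 0.00766, so cos²(θ − 130°) = 0.00766 / 0.008672 = 0.8833.
θ − 130° = arccos(√0.8833) = 20.0°, giving θ ≈ 130 + 20.0 = 150.0°.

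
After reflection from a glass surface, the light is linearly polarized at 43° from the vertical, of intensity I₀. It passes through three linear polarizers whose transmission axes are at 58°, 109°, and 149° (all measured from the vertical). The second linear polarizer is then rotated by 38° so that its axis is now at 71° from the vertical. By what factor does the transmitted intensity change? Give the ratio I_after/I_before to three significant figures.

I_new/I_old ≈ 0.177

Before rotation:
By Malus's law, I₁ = I₀ cos²(58° − 43°) = I₀ cos²(15°) = 0.933 I₀.
I₂ = I₁ cos²(109° − 58°) = 0.933 I₀ · cos²(51°) = 0.3695 I₀.
I₃ = I₂ cos²(149° − 109°) = 0.3695 I₀ · cos²(40°) = 0.2168 I₀.
After rotation:
I₁ = I₀ cos²(58° − 43°) = I₀ cos²(15°) = 0.933 I₀.
I₂ = I₁ cos²(71° − 58°) = 0.933 I₀ · cos²(13°) = 0.8858 I₀.
I₃ = I₂ cos²(149° − 71°) = 0.8858 I₀ · cos²(78°) = 0.03829 I₀.
Ratio = 0.03829 / 0.2168 = 0.1766.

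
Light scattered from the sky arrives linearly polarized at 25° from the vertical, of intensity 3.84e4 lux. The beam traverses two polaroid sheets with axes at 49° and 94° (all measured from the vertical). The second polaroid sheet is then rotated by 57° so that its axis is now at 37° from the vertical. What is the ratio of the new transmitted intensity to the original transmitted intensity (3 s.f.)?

Before rotation:
By Malus's law, I₁ = I₀ cos²(49° − 25°) = I₀ cos²(24°) = 0.8346 I₀.
I₂ = I₁ cos²(94° − 49°) = 0.8346 I₀ · cos²(45°) = 0.4173 I₀.
After rotation:
I₁ = I₀ cos²(49° − 25°) = I₀ cos²(24°) = 0.8346 I₀.
I₂ = I₁ cos²(37° − 49°) = 0.8346 I₀ · cos²(12°) = 0.7985 I₀.
Ratio = 0.7985 / 0.4173 = 1.914.

I_new/I_old ≈ 1.91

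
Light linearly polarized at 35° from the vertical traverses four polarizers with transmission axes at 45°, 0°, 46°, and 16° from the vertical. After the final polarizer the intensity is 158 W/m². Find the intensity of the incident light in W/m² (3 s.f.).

I₁ = I₀ cos²(45° − 35°) = I₀ cos²(10°) = 0.9698 I₀.
I₂ = I₁ cos²(0° − 45°) = 0.9698 I₀ · cos²(45°) = 0.4849 I₀.
I₃ = I₂ cos²(46° − 0°) = 0.4849 I₀ · cos²(46°) = 0.234 I₀.
I₄ = I₃ cos²(16° − 46°) = 0.234 I₀ · cos²(30°) = 0.1755 I₀.
So 158 W/m² = 0.1755 I₀, giving I₀ = 158/0.1755 = 900.3 W/m².

I₀ ≈ 900 W/m²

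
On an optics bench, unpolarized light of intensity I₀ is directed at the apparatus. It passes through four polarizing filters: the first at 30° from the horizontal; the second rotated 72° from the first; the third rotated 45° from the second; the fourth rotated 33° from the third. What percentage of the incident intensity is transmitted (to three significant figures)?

Unpolarized light through the first polarizer → I₁ = ½ I₀, now polarized at 30°.
I₂ = I₁ cos²(72°) = 0.5 · 0.09549 I₀ = 0.04775 I₀.
I₃ = I₂ cos²(45°) = 0.04775 · 0.5 I₀ = 0.02387 I₀.
I₄ = I₃ cos²(33°) = 0.02387 · 0.7034 I₀ = 0.01679 I₀.
That is 1.679% of the incident intensity.

≈ 1.68%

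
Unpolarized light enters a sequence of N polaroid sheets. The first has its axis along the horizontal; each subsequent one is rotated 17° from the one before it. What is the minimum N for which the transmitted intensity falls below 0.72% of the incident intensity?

N = 49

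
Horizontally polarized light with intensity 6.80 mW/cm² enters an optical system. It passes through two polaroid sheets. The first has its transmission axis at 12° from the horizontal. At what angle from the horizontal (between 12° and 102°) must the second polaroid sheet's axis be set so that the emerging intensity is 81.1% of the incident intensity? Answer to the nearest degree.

θ ≈ 35°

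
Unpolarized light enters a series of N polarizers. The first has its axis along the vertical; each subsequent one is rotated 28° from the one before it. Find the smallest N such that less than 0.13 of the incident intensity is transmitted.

First polarizer halves the unpolarized light: factor 1/2.
Each further stage multiplies by cos²(28°) = 0.7796.
After N polarizers: T = 0.5·0.7796^(N−1). Require T < 0.13 ⇒ N−1 > ln(0.13/0.5)/ln(0.7796) = 5.41, so N−1 ≥ 6 and N = 7.
Check: N=7 gives T = 0.1123 < 0.13; N=6 gives T = 0.144.

N = 7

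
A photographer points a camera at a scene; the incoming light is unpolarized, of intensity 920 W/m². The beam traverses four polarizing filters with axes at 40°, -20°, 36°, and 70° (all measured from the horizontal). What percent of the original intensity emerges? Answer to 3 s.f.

≈ 2.69%

Unpolarized light through the first polarizer → I₁ = 920 W/m²/2 = 460 W/m², polarized at 40°.
I₂ = I₁ · cos²(60°) = 460 · 0.25 = 115 W/m².
I₃ = I₂ · cos²(56°) = 115 · 0.3127 = 35.96 W/m².
I₄ = I₃ · cos²(34°) = 35.96 · 0.6873 = 24.72 W/m².
That is 2.686% of the incident intensity.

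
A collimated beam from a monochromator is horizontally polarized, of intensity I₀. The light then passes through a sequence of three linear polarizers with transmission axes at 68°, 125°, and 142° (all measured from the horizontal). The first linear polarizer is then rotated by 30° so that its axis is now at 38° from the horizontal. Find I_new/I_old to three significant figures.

Before rotation:
By Malus's law, I₁ = I₀ cos²(68° − 0°) = I₀ cos²(68°) = 0.1403 I₀.
I₂ = I₁ cos²(125° − 68°) = 0.1403 I₀ · cos²(57°) = 0.04163 I₀.
I₃ = I₂ cos²(142° − 125°) = 0.04163 I₀ · cos²(17°) = 0.03807 I₀.
After rotation:
I₁ = I₀ cos²(38° − 0°) = I₀ cos²(38°) = 0.621 I₀.
I₂ = I₁ cos²(125° − 38°) = 0.621 I₀ · cos²(87°) = 0.001701 I₀.
I₃ = I₂ cos²(142° − 125°) = 0.001701 I₀ · cos²(17°) = 0.001555 I₀.
Ratio = 0.001555 / 0.03807 = 0.04086.

I_new/I_old ≈ 0.0409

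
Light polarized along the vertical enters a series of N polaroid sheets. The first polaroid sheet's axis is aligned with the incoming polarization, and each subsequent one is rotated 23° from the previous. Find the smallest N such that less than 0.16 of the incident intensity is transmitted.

First polarizer is aligned with the polarization: full transmission.
Each further stage multiplies by cos²(23°) = 0.8473.
After N polarizers: T = 0.8473^(N−1). Require T < 0.16 ⇒ N−1 > ln(0.16)/ln(0.8473) = 11.06, so N−1 ≥ 12 and N = 13.
Check: N=13 gives T = 0.137 < 0.16; N=12 gives T = 0.1616.

N = 13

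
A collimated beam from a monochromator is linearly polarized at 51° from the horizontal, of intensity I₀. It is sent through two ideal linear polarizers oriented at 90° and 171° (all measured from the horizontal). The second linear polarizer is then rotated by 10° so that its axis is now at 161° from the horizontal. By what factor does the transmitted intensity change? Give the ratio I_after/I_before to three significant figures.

Before rotation:
By Malus's law, I₁ = I₀ cos²(90° − 51°) = I₀ cos²(39°) = 0.604 I₀.
I₂ = I₁ cos²(171° − 90°) = 0.604 I₀ · cos²(81°) = 0.01478 I₀.
After rotation:
I₁ = I₀ cos²(90° − 51°) = I₀ cos²(39°) = 0.604 I₀.
I₂ = I₁ cos²(161° − 90°) = 0.604 I₀ · cos²(71°) = 0.06402 I₀.
Ratio = 0.06402 / 0.01478 = 4.331.

I_new/I_old ≈ 4.33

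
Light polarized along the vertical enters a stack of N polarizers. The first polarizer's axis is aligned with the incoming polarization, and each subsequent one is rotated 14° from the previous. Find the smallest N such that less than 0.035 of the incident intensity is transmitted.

N = 57

First polarizer is aligned with the polarization: full transmission.
Each further stage multiplies by cos²(14°) = 0.9415.
After N polarizers: T = 0.9415^(N−1). Require T < 0.035 ⇒ N−1 > ln(0.035)/ln(0.9415) = 55.59, so N−1 ≥ 56 and N = 57.
Check: N=57 gives T = 0.03414 < 0.035; N=56 gives T = 0.03626.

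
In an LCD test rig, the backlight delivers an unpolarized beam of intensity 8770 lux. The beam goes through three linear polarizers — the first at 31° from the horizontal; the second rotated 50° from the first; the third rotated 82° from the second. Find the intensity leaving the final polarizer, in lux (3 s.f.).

I ≈ 35.1 lux

Unpolarized light through the first polarizer → I₁ = 8770 lux/2 = 4385 lux, polarized at 31°.
I₂ = I₁ · cos²(50°) = 4385 · 0.4132 = 1812 lux.
I₃ = I₂ · cos²(82°) = 1812 · 0.01937 = 35.09 lux.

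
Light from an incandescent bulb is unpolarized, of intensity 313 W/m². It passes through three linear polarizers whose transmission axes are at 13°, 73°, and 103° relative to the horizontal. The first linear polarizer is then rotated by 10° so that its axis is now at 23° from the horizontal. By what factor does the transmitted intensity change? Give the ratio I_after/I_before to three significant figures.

I_new/I_old ≈ 1.65

Before rotation:
Unpolarized light through the first polarizer → I₁ = ½ I₀, now polarized at 13°.
I₂ = I₁ cos²(73° − 13°) = 0.5 I₀ · cos²(60°) = 0.125 I₀.
I₃ = I₂ cos²(103° − 73°) = 0.125 I₀ · cos²(30°) = 0.09375 I₀.
After rotation:
Unpolarized light through the first polarizer → I₁ = ½ I₀, now polarized at 23°.
I₂ = I₁ cos²(73° − 23°) = 0.5 I₀ · cos²(50°) = 0.2066 I₀.
I₃ = I₂ cos²(103° − 73°) = 0.2066 I₀ · cos²(30°) = 0.1549 I₀.
Ratio = 0.1549 / 0.09375 = 1.653.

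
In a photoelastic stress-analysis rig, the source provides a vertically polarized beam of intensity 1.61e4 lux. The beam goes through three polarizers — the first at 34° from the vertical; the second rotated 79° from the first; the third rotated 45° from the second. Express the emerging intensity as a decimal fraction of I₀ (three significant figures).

I₁ = 1.61e4 lux · cos²(34°) = 1.107e+04 lux.
I₂ = I₁ · cos²(79°) = 1.107e+04 · 0.03641 = 402.9 lux.
I₃ = I₂ · cos²(45°) = 402.9 · 0.5 = 201.4 lux.
Transmitted fraction = 0.01251.

I/I₀ ≈ 0.0125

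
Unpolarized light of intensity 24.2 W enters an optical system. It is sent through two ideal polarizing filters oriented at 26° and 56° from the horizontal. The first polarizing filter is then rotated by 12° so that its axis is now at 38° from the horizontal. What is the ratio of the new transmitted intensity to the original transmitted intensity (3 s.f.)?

Before rotation:
Unpolarized light through the first polarizer → I₁ = ½ I₀, now polarized at 26°.
I₂ = I₁ cos²(56° − 26°) = 0.5 I₀ · cos²(30°) = 0.375 I₀.
After rotation:
Unpolarized light through the first polarizer → I₁ = ½ I₀, now polarized at 38°.
I₂ = I₁ cos²(56° − 38°) = 0.5 I₀ · cos²(18°) = 0.4523 I₀.
Ratio = 0.4523 / 0.375 = 1.206.

I_new/I_old ≈ 1.21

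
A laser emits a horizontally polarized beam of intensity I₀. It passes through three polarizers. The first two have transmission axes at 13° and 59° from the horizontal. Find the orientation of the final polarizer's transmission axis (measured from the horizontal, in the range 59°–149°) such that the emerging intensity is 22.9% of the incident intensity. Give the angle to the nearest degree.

By Malus's law, I₁ = I₀ cos²(13° − 0°) = I₀ cos²(13°) = 0.9494 I₀.
I₂ = I₁ cos²(59° − 13°) = 0.9494 I₀ · cos²(46°) = 0.4581 I₀.
Need I₃/I₀ = 0.229, so cos²(θ − 59°) = 0.229 / 0.4581 = 0.4999.
θ − 59° = arccos(√0.4999) = 45.0°, giving θ ≈ 59 + 45.0 = 104.0°.

θ ≈ 104°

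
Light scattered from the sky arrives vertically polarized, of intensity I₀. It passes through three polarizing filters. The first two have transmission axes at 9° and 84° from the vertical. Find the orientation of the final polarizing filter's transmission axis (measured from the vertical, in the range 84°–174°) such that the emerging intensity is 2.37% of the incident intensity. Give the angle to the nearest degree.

θ ≈ 137°

By Malus's law, I₁ = I₀ cos²(9° − 0°) = I₀ cos²(9°) = 0.9755 I₀.
I₂ = I₁ cos²(84° − 9°) = 0.9755 I₀ · cos²(75°) = 0.06535 I₀.
Need I₃/I₀ = 0.0237, so cos²(θ − 84°) = 0.0237 / 0.06535 = 0.3627.
θ − 84° = arccos(√0.3627) = 53.0°, giving θ ≈ 84 + 53.0 = 137.0°.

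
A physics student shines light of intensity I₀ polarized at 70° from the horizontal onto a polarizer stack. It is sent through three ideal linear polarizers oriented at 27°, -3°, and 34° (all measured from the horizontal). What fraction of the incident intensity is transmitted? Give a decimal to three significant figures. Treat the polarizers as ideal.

By Malus's law, I₁ = I₀ cos²(27° − 70°) = I₀ cos²(43°) = 0.5349 I₀.
I₂ = I₁ cos²(-3° − 27°) = 0.5349 I₀ · cos²(30°) = 0.4012 I₀.
I₃ = I₂ cos²(34° + 3°) = 0.4012 I₀ · cos²(37°) = 0.2559 I₀.
Transmitted fraction = 0.2559.

≈ 0.256 I₀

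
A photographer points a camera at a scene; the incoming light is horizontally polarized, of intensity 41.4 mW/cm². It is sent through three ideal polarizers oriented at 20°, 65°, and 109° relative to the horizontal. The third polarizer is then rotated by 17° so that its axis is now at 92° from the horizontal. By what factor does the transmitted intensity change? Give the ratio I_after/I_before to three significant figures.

Before rotation:
I₁ = I₀ cos²(20° − 0°) = I₀ cos²(20°) = 0.883 I₀.
I₂ = I₁ cos²(65° − 20°) = 0.883 I₀ · cos²(45°) = 0.4415 I₀.
I₃ = I₂ cos²(109° − 65°) = 0.4415 I₀ · cos²(44°) = 0.2285 I₀.
After rotation:
I₁ = I₀ cos²(20° − 0°) = I₀ cos²(20°) = 0.883 I₀.
I₂ = I₁ cos²(65° − 20°) = 0.883 I₀ · cos²(45°) = 0.4415 I₀.
I₃ = I₂ cos²(92° − 65°) = 0.4415 I₀ · cos²(27°) = 0.3505 I₀.
Ratio = 0.3505 / 0.2285 = 1.534.

I_new/I_old ≈ 1.53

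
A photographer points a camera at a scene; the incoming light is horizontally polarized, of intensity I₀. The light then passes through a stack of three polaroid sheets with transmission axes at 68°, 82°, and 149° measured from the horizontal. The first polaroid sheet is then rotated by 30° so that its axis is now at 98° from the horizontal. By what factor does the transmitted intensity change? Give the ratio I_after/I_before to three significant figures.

Before rotation:
I₁ = I₀ cos²(68° − 0°) = I₀ cos²(68°) = 0.1403 I₀.
I₂ = I₁ cos²(82° − 68°) = 0.1403 I₀ · cos²(14°) = 0.1321 I₀.
I₃ = I₂ cos²(149° − 82°) = 0.1321 I₀ · cos²(67°) = 0.02017 I₀.
After rotation:
I₁ = I₀ cos²(98° − 0°) = I₀ cos²(82°) = 0.01937 I₀.
I₂ = I₁ cos²(82° − 98°) = 0.01937 I₀ · cos²(16°) = 0.0179 I₀.
I₃ = I₂ cos²(149° − 82°) = 0.0179 I₀ · cos²(67°) = 0.002732 I₀.
Ratio = 0.002732 / 0.02017 = 0.1355.

I_new/I_old ≈ 0.135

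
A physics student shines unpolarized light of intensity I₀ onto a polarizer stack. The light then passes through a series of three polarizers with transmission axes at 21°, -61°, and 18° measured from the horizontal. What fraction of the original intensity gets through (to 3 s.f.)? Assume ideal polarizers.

Unpolarized light through the first polarizer → I₁ = ½ I₀, now polarized at 21°.
I₂ = I₁ cos²(-61° − 21°) = 0.5 I₀ · cos²(82°) = 0.009685 I₀.
I₃ = I₂ cos²(18° + 61°) = 0.009685 I₀ · cos²(79°) = 0.0003526 I₀.
Transmitted fraction = 0.0003526.

≈ 0.000353 I₀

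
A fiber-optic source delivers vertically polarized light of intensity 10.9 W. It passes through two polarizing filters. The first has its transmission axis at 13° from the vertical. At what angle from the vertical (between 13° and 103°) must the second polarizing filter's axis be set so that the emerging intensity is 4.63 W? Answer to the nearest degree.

By Malus's law, I₁ = I₀ cos²(13° − 0°) = I₀ cos²(13°) = 0.9494 I₀.
Target fraction: 4.63 / 10.9 W = 0.4248 of I₀.
Need I₂/I₀ = 0.4248, so cos²(θ − 13°) = 0.4248 / 0.9494 = 0.4474.
θ − 13° = arccos(√0.4474) = 48.0°, giving θ ≈ 13 + 48.0 = 61.0°.

θ ≈ 61°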